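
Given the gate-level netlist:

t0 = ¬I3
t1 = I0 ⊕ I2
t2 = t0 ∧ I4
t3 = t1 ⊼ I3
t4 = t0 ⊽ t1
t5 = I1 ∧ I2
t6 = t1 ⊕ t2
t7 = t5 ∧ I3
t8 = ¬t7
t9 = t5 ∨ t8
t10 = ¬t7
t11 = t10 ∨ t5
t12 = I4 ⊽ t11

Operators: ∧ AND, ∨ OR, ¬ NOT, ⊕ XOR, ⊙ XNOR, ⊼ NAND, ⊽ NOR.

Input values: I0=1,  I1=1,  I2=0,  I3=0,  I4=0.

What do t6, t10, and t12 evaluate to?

t6 = 1, t10 = 1, t12 = 0

t0 = NOT I3 = NOT 0 = 1
t1 = I0 XOR I2 = 1 XOR 0 = 1
t2 = t0 AND I4 = 1 AND 0 = 0
t5 = I1 AND I2 = 1 AND 0 = 0
t6 = t1 XOR t2 = 1 XOR 0 = 1
t7 = t5 AND I3 = 0 AND 0 = 0
t10 = NOT t7 = NOT 0 = 1
t11 = t10 OR t5 = 1 OR 0 = 1
t12 = I4 NOR t11 = 0 NOR 1 = 0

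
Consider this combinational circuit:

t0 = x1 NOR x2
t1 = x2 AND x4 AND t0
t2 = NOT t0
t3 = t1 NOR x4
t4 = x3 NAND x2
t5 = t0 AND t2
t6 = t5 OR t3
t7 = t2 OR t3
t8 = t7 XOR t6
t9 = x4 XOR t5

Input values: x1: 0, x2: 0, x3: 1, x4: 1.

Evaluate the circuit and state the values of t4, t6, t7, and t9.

t0 = x1 NOR x2 = 0 NOR 0 = 1
t1 = x2 AND x4 AND t0 = 0 AND 1 AND 1 = 0
t2 = NOT t0 = NOT 1 = 0
t3 = t1 NOR x4 = 0 NOR 1 = 0
t4 = x3 NAND x2 = 1 NAND 0 = 1
t5 = t0 AND t2 = 1 AND 0 = 0
t6 = t5 OR t3 = 0 OR 0 = 0
t7 = t2 OR t3 = 0 OR 0 = 0
t9 = x4 XOR t5 = 1 XOR 0 = 1

t4 = 1, t6 = 0, t7 = 0, t9 = 1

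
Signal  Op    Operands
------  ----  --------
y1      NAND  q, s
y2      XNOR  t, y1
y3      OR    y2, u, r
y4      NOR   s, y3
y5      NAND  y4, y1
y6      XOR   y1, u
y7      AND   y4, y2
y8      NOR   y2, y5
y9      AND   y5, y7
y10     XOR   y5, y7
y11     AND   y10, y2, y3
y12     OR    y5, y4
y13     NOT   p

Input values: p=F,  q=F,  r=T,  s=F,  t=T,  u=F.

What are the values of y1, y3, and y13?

y1 = T  y3 = T  y13 = T

y1 = q NAND s = F NAND F = T
y2 = t XNOR y1 = T XNOR T = T
y3 = y2 OR u OR r = T OR F OR T = T
y13 = NOT p = NOT F = T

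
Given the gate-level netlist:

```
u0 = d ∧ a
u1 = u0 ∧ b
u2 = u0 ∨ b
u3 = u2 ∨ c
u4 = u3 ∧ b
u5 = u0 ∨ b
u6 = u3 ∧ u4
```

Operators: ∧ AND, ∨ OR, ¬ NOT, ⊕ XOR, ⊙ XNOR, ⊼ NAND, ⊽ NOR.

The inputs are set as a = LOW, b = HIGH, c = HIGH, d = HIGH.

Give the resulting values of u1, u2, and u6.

u0 = d AND a = HIGH AND LOW = LOW
u1 = u0 AND b = LOW AND HIGH = LOW
u2 = u0 OR b = LOW OR HIGH = HIGH
u3 = u2 OR c = HIGH OR HIGH = HIGH
u4 = u3 AND b = HIGH AND HIGH = HIGH
u6 = u3 AND u4 = HIGH AND HIGH = HIGH

u1 = LOW, u2 = HIGH, u6 = HIGH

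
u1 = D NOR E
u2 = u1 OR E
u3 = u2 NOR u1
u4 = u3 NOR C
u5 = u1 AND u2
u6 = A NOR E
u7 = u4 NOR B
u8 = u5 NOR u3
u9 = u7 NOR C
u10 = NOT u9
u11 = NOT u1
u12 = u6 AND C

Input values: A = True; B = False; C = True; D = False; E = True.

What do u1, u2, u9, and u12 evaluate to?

u1 = False, u2 = True, u9 = False, u12 = False

u1 = D NOR E = False NOR True = False
u2 = u1 OR E = False OR True = True
u3 = u2 NOR u1 = True NOR False = False
u4 = u3 NOR C = False NOR True = False
u6 = A NOR E = True NOR True = False
u7 = u4 NOR B = False NOR False = True
u9 = u7 NOR C = True NOR True = False
u12 = u6 AND C = False AND True = False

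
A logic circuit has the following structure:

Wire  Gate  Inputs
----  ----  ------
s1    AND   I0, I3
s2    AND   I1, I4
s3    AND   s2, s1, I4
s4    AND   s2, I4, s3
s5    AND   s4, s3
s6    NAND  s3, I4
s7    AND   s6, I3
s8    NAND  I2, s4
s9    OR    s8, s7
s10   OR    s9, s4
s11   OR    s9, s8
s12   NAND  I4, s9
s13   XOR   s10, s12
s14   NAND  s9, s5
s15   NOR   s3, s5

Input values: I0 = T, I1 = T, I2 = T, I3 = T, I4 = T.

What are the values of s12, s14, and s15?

s12 = T, s14 = T, s15 = F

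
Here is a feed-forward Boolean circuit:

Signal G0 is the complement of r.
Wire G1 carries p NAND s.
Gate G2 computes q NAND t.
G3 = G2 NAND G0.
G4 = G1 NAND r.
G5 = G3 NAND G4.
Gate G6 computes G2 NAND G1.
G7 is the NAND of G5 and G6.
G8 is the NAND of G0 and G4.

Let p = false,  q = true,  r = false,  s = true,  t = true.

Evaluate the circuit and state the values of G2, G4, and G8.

G0 = NOT r = NOT false = true
G1 = p NAND s = false NAND true = true
G2 = q NAND t = true NAND true = false
G4 = G1 NAND r = true NAND false = true
G8 = G0 NAND G4 = true NAND true = false

G2 = false, G4 = true, G8 = false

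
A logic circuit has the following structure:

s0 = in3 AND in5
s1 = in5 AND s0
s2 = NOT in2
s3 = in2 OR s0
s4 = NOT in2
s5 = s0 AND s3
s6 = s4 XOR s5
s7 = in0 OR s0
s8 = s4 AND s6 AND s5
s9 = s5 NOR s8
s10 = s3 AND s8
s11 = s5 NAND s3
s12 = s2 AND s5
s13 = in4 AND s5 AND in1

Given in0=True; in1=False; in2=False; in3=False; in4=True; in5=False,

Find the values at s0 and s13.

s0 = in3 AND in5 = False AND False = False
s3 = in2 OR s0 = False OR False = False
s5 = s0 AND s3 = False AND False = False
s13 = in4 AND s5 AND in1 = True AND False AND False = False

s0 = False; s13 = False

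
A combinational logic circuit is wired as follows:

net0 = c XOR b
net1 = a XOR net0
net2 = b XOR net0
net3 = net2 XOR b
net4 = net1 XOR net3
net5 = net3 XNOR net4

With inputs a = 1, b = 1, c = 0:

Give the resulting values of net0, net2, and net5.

net0 = 1; net2 = 0; net5 = 1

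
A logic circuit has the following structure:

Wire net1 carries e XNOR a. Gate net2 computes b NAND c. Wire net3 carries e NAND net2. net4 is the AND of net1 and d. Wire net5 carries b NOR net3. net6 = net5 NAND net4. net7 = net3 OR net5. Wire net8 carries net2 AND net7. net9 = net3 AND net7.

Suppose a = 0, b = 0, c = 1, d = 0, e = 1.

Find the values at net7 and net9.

net7 = 1, net9 = 0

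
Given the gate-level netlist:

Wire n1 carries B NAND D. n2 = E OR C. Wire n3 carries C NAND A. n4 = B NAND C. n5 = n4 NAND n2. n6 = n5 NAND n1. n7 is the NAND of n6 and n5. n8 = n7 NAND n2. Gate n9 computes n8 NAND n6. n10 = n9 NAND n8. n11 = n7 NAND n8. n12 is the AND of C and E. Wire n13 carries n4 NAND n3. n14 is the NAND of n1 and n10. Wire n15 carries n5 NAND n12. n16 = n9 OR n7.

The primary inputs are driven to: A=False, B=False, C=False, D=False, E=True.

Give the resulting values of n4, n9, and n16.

n4 = True  n9 = True  n16 = True

n1 = B NAND D = False NAND False = True
n2 = E OR C = True OR False = True
n4 = B NAND C = False NAND False = True
n5 = n4 NAND n2 = True NAND True = False
n6 = n5 NAND n1 = False NAND True = True
n7 = n6 NAND n5 = True NAND False = True
n8 = n7 NAND n2 = True NAND True = False
n9 = n8 NAND n6 = False NAND True = True
n16 = n9 OR n7 = True OR True = True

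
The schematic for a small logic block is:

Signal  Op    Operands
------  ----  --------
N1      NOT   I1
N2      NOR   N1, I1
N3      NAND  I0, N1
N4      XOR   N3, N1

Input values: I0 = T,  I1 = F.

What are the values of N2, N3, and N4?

N2 = F  N3 = F  N4 = T

N1 = NOT I1 = NOT F = T
N2 = N1 NOR I1 = T NOR F = F
N3 = I0 NAND N1 = T NAND T = F
N4 = N3 XOR N1 = F XOR T = T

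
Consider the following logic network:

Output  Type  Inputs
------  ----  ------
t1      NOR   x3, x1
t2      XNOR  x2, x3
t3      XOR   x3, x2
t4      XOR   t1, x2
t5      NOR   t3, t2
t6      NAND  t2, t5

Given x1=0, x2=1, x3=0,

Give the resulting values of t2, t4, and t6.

t1 = x3 NOR x1 = 0 NOR 0 = 1
t2 = x2 XNOR x3 = 1 XNOR 0 = 0
t3 = x3 XOR x2 = 0 XOR 1 = 1
t4 = t1 XOR x2 = 1 XOR 1 = 0
t5 = t3 NOR t2 = 1 NOR 0 = 0
t6 = t2 NAND t5 = 0 NAND 0 = 1

t2 = 0, t4 = 0, t6 = 1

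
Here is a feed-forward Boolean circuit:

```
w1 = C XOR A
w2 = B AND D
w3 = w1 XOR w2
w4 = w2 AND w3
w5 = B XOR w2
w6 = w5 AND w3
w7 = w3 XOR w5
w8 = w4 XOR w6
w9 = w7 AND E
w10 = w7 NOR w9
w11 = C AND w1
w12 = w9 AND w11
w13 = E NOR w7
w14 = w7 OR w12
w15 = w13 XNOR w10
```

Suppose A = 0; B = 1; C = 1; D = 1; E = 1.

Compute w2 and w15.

w1 = C XOR A = 1 XOR 0 = 1
w2 = B AND D = 1 AND 1 = 1
w3 = w1 XOR w2 = 1 XOR 1 = 0
w5 = B XOR w2 = 1 XOR 1 = 0
w7 = w3 XOR w5 = 0 XOR 0 = 0
w9 = w7 AND E = 0 AND 1 = 0
w10 = w7 NOR w9 = 0 NOR 0 = 1
w13 = E NOR w7 = 1 NOR 0 = 0
w15 = w13 XNOR w10 = 0 XNOR 1 = 0

w2 = 1; w15 = 0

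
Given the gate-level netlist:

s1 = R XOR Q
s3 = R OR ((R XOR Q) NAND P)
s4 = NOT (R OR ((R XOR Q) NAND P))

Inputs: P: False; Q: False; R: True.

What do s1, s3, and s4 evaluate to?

s1 = True XOR False = True
s3 = True OR ((True XOR False) NAND False) = True
s4 = NOT (True OR ((True XOR False) NAND False)) = False

s1 = True  s3 = True  s4 = False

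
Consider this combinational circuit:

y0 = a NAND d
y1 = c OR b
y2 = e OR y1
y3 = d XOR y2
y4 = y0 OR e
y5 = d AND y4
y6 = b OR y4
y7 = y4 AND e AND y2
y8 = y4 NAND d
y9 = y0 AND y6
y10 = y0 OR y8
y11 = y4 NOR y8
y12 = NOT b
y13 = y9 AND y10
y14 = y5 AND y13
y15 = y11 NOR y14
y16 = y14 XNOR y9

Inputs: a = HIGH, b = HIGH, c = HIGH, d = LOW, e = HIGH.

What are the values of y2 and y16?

y2 = HIGH; y16 = LOW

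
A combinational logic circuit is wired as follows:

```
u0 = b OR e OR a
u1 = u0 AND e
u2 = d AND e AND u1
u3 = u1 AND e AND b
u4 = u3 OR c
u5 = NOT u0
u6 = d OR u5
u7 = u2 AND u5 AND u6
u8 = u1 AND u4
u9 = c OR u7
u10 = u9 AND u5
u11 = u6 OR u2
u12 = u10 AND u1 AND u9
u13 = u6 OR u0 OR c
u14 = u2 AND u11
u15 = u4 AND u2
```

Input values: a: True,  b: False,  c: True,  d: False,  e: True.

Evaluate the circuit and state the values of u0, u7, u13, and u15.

u0 = b OR e OR a = False OR True OR True = True
u1 = u0 AND e = True AND True = True
u2 = d AND e AND u1 = False AND True AND True = False
u3 = u1 AND e AND b = True AND True AND False = False
u4 = u3 OR c = False OR True = True
u5 = NOT u0 = NOT True = False
u6 = d OR u5 = False OR False = False
u7 = u2 AND u5 AND u6 = False AND False AND False = False
u13 = u6 OR u0 OR c = False OR True OR True = True
u15 = u4 AND u2 = True AND False = False

u0 = True; u7 = False; u13 = True; u15 = False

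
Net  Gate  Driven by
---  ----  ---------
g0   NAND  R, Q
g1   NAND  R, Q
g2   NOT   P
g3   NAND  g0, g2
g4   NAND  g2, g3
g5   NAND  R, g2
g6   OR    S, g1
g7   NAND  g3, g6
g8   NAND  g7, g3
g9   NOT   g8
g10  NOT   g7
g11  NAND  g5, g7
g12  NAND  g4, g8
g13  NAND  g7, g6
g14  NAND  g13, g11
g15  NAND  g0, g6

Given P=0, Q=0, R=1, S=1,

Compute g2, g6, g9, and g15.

g0 = R NAND Q = 1 NAND 0 = 1
g1 = R NAND Q = 1 NAND 0 = 1
g2 = NOT P = NOT 0 = 1
g3 = g0 NAND g2 = 1 NAND 1 = 0
g6 = S OR g1 = 1 OR 1 = 1
g7 = g3 NAND g6 = 0 NAND 1 = 1
g8 = g7 NAND g3 = 1 NAND 0 = 1
g9 = NOT g8 = NOT 1 = 0
g15 = g0 NAND g6 = 1 NAND 1 = 0

g2 = 1; g6 = 1; g9 = 0; g15 = 0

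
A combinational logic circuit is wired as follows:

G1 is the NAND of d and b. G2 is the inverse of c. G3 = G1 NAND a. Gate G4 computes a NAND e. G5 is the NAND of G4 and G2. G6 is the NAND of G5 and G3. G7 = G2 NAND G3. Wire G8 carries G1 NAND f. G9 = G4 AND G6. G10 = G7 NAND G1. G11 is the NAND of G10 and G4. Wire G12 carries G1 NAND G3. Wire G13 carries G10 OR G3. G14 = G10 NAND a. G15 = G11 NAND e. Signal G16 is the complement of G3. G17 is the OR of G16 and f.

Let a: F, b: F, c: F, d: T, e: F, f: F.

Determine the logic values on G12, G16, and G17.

G1 = d NAND b = T NAND F = T
G3 = G1 NAND a = T NAND F = T
G12 = G1 NAND G3 = T NAND T = F
G16 = NOT G3 = NOT T = F
G17 = G16 OR f = F OR F = F

G12 = F, G16 = F, G17 = F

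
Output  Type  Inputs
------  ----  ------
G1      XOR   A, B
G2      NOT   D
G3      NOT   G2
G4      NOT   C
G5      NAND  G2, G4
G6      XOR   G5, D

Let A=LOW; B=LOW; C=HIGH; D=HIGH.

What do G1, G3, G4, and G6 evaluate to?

G1 = A XOR B = LOW XOR LOW = LOW
G2 = NOT D = NOT HIGH = LOW
G3 = NOT G2 = NOT LOW = HIGH
G4 = NOT C = NOT HIGH = LOW
G5 = G2 NAND G4 = LOW NAND LOW = HIGH
G6 = G5 XOR D = HIGH XOR HIGH = LOW

G1 = LOW, G3 = HIGH, G4 = LOW, G6 = LOW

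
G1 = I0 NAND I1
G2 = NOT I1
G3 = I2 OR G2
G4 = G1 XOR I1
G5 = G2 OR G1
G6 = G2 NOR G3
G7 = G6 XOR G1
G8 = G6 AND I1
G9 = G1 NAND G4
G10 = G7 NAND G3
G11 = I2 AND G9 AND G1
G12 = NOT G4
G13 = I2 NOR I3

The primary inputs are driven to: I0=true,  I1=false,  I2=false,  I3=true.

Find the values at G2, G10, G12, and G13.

G2 = true; G10 = false; G12 = false; G13 = false

G1 = I0 NAND I1 = true NAND false = true
G2 = NOT I1 = NOT false = true
G3 = I2 OR G2 = false OR true = true
G4 = G1 XOR I1 = true XOR false = true
G6 = G2 NOR G3 = true NOR true = false
G7 = G6 XOR G1 = false XOR true = true
G10 = G7 NAND G3 = true NAND true = false
G12 = NOT G4 = NOT true = false
G13 = I2 NOR I3 = false NOR true = false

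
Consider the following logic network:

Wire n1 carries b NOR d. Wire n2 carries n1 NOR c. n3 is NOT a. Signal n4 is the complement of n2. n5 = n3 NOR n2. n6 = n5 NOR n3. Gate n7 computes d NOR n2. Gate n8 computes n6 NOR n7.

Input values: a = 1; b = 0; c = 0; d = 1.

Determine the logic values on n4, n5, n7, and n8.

n4 = 0  n5 = 0  n7 = 0  n8 = 0

n1 = b NOR d = 0 NOR 1 = 0
n2 = n1 NOR c = 0 NOR 0 = 1
n3 = NOT a = NOT 1 = 0
n4 = NOT n2 = NOT 1 = 0
n5 = n3 NOR n2 = 0 NOR 1 = 0
n6 = n5 NOR n3 = 0 NOR 0 = 1
n7 = d NOR n2 = 1 NOR 1 = 0
n8 = n6 NOR n7 = 1 NOR 0 = 0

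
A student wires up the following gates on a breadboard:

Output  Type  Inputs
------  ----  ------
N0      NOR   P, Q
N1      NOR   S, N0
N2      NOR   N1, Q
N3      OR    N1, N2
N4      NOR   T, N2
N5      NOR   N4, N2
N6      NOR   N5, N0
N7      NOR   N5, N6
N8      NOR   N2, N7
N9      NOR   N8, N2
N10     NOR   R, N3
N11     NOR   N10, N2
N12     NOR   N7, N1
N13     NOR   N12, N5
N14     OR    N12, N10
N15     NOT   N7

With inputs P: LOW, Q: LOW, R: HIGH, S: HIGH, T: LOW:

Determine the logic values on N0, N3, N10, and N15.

N0 = P NOR Q = LOW NOR LOW = HIGH
N1 = S NOR N0 = HIGH NOR HIGH = LOW
N2 = N1 NOR Q = LOW NOR LOW = HIGH
N3 = N1 OR N2 = LOW OR HIGH = HIGH
N4 = T NOR N2 = LOW NOR HIGH = LOW
N5 = N4 NOR N2 = LOW NOR HIGH = LOW
N6 = N5 NOR N0 = LOW NOR HIGH = LOW
N7 = N5 NOR N6 = LOW NOR LOW = HIGH
N10 = R NOR N3 = HIGH NOR HIGH = LOW
N15 = NOT N7 = NOT HIGH = LOW

N0 = HIGH; N3 = HIGH; N10 = LOW; N15 = LOW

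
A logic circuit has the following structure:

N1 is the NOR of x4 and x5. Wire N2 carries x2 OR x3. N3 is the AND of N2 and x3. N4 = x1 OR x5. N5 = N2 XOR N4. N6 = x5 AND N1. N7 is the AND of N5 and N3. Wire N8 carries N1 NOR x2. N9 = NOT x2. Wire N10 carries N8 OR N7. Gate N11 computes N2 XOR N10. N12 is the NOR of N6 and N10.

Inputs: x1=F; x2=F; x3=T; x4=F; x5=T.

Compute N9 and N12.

N1 = x4 NOR x5 = F NOR T = F
N2 = x2 OR x3 = F OR T = T
N3 = N2 AND x3 = T AND T = T
N4 = x1 OR x5 = F OR T = T
N5 = N2 XOR N4 = T XOR T = F
N6 = x5 AND N1 = T AND F = F
N7 = N5 AND N3 = F AND T = F
N8 = N1 NOR x2 = F NOR F = T
N9 = NOT x2 = NOT F = T
N10 = N8 OR N7 = T OR F = T
N12 = N6 NOR N10 = F NOR T = F

N9 = T; N12 = F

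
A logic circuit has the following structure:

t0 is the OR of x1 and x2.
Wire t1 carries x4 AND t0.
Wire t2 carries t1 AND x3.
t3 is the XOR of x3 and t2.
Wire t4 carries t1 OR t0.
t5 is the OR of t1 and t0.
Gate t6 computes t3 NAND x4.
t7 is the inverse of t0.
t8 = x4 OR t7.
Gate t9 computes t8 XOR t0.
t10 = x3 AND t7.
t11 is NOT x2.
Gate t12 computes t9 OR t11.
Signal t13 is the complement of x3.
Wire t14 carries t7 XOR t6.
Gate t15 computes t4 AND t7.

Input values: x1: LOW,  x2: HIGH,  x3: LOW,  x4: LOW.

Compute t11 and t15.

t0 = x1 OR x2 = LOW OR HIGH = HIGH
t1 = x4 AND t0 = LOW AND HIGH = LOW
t4 = t1 OR t0 = LOW OR HIGH = HIGH
t7 = NOT t0 = NOT HIGH = LOW
t11 = NOT x2 = NOT HIGH = LOW
t15 = t4 AND t7 = HIGH AND LOW = LOW

t11 = LOW, t15 = LOW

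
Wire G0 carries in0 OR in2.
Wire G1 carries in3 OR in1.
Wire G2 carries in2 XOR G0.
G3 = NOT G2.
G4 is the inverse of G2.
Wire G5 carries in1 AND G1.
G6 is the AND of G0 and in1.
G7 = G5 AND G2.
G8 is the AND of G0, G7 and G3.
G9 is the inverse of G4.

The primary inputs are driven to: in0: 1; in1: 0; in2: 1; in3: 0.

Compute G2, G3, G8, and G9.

G0 = in0 OR in2 = 1 OR 1 = 1
G1 = in3 OR in1 = 0 OR 0 = 0
G2 = in2 XOR G0 = 1 XOR 1 = 0
G3 = NOT G2 = NOT 0 = 1
G4 = NOT G2 = NOT 0 = 1
G5 = in1 AND G1 = 0 AND 0 = 0
G7 = G5 AND G2 = 0 AND 0 = 0
G8 = G0 AND G7 AND G3 = 1 AND 0 AND 1 = 0
G9 = NOT G4 = NOT 1 = 0

G2 = 0; G3 = 1; G8 = 0; G9 = 0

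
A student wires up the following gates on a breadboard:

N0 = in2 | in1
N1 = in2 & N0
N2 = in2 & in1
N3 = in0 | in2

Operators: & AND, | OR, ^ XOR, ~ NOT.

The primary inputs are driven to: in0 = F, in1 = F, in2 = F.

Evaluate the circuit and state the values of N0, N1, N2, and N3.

N0 = F; N1 = F; N2 = F; N3 = F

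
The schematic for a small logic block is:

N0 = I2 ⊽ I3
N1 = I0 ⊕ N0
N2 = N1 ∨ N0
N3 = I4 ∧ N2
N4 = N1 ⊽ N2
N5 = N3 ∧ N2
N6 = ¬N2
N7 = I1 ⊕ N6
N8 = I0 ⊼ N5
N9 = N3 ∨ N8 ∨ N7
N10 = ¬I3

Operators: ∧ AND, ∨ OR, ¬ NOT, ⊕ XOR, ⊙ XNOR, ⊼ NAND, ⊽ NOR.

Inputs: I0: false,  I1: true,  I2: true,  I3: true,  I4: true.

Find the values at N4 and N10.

N4 = true, N10 = false

N0 = I2 NOR I3 = true NOR true = false
N1 = I0 XOR N0 = false XOR false = false
N2 = N1 OR N0 = false OR false = false
N4 = N1 NOR N2 = false NOR false = true
N10 = NOT I3 = NOT true = false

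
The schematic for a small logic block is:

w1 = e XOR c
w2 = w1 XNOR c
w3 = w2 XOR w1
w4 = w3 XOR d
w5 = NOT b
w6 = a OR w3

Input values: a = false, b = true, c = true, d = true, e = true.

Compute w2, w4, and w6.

w2 = false, w4 = true, w6 = false

w1 = e XOR c = true XOR true = false
w2 = w1 XNOR c = false XNOR true = false
w3 = w2 XOR w1 = false XOR false = false
w4 = w3 XOR d = false XOR true = true
w6 = a OR w3 = false OR false = false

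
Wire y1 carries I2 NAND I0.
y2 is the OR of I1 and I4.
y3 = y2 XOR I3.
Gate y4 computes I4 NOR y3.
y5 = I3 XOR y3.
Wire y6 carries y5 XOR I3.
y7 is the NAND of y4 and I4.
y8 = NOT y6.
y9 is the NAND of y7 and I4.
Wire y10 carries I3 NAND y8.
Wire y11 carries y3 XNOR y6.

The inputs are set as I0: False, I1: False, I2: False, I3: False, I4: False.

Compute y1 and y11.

y1 = True, y11 = True

y1 = I2 NAND I0 = False NAND False = True
y2 = I1 OR I4 = False OR False = False
y3 = y2 XOR I3 = False XOR False = False
y5 = I3 XOR y3 = False XOR False = False
y6 = y5 XOR I3 = False XOR False = False
y11 = y3 XNOR y6 = False XNOR False = True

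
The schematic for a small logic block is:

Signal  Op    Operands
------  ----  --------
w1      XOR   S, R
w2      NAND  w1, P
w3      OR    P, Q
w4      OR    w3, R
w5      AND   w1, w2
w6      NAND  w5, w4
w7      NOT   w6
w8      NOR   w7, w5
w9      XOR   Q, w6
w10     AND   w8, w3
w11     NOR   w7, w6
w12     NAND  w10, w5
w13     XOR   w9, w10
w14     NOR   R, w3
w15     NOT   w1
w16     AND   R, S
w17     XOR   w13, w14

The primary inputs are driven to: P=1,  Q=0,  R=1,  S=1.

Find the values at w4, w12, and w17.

w1 = S XOR R = 1 XOR 1 = 0
w2 = w1 NAND P = 0 NAND 1 = 1
w3 = P OR Q = 1 OR 0 = 1
w4 = w3 OR R = 1 OR 1 = 1
w5 = w1 AND w2 = 0 AND 1 = 0
w6 = w5 NAND w4 = 0 NAND 1 = 1
w7 = NOT w6 = NOT 1 = 0
w8 = w7 NOR w5 = 0 NOR 0 = 1
w9 = Q XOR w6 = 0 XOR 1 = 1
w10 = w8 AND w3 = 1 AND 1 = 1
w12 = w10 NAND w5 = 1 NAND 0 = 1
w13 = w9 XOR w10 = 1 XOR 1 = 0
w14 = R NOR w3 = 1 NOR 1 = 0
w17 = w13 XOR w14 = 0 XOR 0 = 0

w4 = 1  w12 = 1  w17 = 0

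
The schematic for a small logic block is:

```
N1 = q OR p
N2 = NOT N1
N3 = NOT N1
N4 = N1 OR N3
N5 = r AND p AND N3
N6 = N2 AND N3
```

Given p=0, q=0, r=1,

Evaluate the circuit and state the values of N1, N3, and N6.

N1 = 0  N3 = 1  N6 = 1

N1 = q OR p = 0 OR 0 = 0
N2 = NOT N1 = NOT 0 = 1
N3 = NOT N1 = NOT 0 = 1
N6 = N2 AND N3 = 1 AND 1 = 1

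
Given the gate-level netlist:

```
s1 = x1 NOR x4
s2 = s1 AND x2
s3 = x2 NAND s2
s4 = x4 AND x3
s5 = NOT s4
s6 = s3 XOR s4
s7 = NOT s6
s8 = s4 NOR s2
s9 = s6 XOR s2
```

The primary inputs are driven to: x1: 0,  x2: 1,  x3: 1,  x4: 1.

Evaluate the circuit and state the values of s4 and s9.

s1 = x1 NOR x4 = 0 NOR 1 = 0
s2 = s1 AND x2 = 0 AND 1 = 0
s3 = x2 NAND s2 = 1 NAND 0 = 1
s4 = x4 AND x3 = 1 AND 1 = 1
s6 = s3 XOR s4 = 1 XOR 1 = 0
s9 = s6 XOR s2 = 0 XOR 0 = 0

s4 = 1, s9 = 0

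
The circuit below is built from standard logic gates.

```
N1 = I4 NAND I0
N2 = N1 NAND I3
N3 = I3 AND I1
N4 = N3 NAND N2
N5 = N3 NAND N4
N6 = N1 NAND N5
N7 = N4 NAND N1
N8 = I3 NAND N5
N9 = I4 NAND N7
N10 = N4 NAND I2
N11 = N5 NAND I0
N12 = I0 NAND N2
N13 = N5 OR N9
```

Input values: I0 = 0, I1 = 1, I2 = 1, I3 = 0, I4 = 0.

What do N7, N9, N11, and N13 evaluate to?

N7 = 0, N9 = 1, N11 = 1, N13 = 1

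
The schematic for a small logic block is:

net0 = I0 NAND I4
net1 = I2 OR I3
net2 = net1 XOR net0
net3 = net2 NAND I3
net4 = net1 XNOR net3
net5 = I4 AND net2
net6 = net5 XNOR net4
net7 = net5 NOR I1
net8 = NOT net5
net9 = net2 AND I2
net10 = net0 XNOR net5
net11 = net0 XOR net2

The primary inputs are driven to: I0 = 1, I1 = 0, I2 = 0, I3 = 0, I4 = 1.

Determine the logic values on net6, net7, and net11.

net0 = I0 NAND I4 = 1 NAND 1 = 0
net1 = I2 OR I3 = 0 OR 0 = 0
net2 = net1 XOR net0 = 0 XOR 0 = 0
net3 = net2 NAND I3 = 0 NAND 0 = 1
net4 = net1 XNOR net3 = 0 XNOR 1 = 0
net5 = I4 AND net2 = 1 AND 0 = 0
net6 = net5 XNOR net4 = 0 XNOR 0 = 1
net7 = net5 NOR I1 = 0 NOR 0 = 1
net11 = net0 XOR net2 = 0 XOR 0 = 0

net6 = 1  net7 = 1  net11 = 0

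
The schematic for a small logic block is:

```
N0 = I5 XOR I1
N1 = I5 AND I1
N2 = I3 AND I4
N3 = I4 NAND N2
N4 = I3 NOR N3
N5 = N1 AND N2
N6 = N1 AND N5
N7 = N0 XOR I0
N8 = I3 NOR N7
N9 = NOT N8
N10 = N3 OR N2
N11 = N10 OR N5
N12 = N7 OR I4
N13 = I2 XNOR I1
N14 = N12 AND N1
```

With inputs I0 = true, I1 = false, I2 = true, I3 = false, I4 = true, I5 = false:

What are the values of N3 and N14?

N3 = true, N14 = false

N0 = I5 XOR I1 = false XOR false = false
N1 = I5 AND I1 = false AND false = false
N2 = I3 AND I4 = false AND true = false
N3 = I4 NAND N2 = true NAND false = true
N7 = N0 XOR I0 = false XOR true = true
N12 = N7 OR I4 = true OR true = true
N14 = N12 AND N1 = true AND false = false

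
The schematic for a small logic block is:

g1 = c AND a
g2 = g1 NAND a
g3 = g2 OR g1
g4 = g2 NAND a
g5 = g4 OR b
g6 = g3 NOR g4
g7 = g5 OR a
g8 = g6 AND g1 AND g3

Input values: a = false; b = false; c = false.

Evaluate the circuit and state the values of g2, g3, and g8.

g1 = c AND a = false AND false = false
g2 = g1 NAND a = false NAND false = true
g3 = g2 OR g1 = true OR false = true
g4 = g2 NAND a = true NAND false = true
g6 = g3 NOR g4 = true NOR true = false
g8 = g6 AND g1 AND g3 = false AND false AND true = false

g2 = true, g3 = true, g8 = false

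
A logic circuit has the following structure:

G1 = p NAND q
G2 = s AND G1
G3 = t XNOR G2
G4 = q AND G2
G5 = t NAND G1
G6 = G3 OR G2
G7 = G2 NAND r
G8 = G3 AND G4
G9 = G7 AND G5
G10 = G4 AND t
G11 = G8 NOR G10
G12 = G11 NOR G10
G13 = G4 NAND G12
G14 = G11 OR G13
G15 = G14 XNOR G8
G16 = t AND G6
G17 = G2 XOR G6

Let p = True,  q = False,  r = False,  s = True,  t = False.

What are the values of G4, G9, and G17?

G1 = p NAND q = True NAND False = True
G2 = s AND G1 = True AND True = True
G3 = t XNOR G2 = False XNOR True = False
G4 = q AND G2 = False AND True = False
G5 = t NAND G1 = False NAND True = True
G6 = G3 OR G2 = False OR True = True
G7 = G2 NAND r = True NAND False = True
G9 = G7 AND G5 = True AND True = True
G17 = G2 XOR G6 = True XOR True = False

G4 = False, G9 = True, G17 = False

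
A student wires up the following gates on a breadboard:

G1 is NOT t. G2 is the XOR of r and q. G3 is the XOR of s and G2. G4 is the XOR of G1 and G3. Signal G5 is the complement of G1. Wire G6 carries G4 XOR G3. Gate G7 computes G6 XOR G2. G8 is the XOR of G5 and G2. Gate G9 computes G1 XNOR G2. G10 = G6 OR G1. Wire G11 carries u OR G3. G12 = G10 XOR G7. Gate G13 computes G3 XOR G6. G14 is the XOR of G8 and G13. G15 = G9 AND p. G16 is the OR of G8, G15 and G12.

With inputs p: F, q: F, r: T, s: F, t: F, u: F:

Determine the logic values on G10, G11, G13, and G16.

G10 = T  G11 = T  G13 = F  G16 = T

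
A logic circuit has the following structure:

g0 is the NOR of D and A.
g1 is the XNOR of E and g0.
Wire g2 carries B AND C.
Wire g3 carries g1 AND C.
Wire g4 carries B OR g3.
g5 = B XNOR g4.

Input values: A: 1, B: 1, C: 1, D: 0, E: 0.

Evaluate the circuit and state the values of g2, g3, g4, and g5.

g2 = 1; g3 = 1; g4 = 1; g5 = 1

g0 = D NOR A = 0 NOR 1 = 0
g1 = E XNOR g0 = 0 XNOR 0 = 1
g2 = B AND C = 1 AND 1 = 1
g3 = g1 AND C = 1 AND 1 = 1
g4 = B OR g3 = 1 OR 1 = 1
g5 = B XNOR g4 = 1 XNOR 1 = 1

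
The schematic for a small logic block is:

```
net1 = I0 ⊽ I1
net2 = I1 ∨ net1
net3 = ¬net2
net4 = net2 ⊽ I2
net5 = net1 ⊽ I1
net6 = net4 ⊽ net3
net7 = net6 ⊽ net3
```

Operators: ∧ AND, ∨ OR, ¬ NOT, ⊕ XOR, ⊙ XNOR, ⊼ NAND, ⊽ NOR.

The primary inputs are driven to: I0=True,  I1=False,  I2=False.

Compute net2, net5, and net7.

net2 = False; net5 = True; net7 = False

net1 = I0 NOR I1 = True NOR False = False
net2 = I1 OR net1 = False OR False = False
net3 = NOT net2 = NOT False = True
net4 = net2 NOR I2 = False NOR False = True
net5 = net1 NOR I1 = False NOR False = True
net6 = net4 NOR net3 = True NOR True = False
net7 = net6 NOR net3 = False NOR True = False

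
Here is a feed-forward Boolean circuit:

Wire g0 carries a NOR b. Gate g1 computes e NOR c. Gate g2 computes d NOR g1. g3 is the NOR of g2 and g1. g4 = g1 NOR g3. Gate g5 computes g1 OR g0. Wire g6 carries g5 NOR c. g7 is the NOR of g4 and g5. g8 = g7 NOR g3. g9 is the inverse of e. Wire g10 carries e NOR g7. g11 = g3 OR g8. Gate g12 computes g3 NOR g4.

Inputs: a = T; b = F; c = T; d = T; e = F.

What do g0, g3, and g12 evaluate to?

g0 = a NOR b = T NOR F = F
g1 = e NOR c = F NOR T = F
g2 = d NOR g1 = T NOR F = F
g3 = g2 NOR g1 = F NOR F = T
g4 = g1 NOR g3 = F NOR T = F
g12 = g3 NOR g4 = T NOR F = F

g0 = F, g3 = T, g12 = F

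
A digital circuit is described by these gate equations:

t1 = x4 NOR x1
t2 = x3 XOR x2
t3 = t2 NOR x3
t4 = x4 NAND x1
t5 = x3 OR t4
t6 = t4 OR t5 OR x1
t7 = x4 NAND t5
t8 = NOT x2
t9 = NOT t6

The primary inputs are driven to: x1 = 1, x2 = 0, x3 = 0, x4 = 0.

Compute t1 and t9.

t1 = 0; t9 = 0

t1 = x4 NOR x1 = 0 NOR 1 = 0
t4 = x4 NAND x1 = 0 NAND 1 = 1
t5 = x3 OR t4 = 0 OR 1 = 1
t6 = t4 OR t5 OR x1 = 1 OR 1 OR 1 = 1
t9 = NOT t6 = NOT 1 = 0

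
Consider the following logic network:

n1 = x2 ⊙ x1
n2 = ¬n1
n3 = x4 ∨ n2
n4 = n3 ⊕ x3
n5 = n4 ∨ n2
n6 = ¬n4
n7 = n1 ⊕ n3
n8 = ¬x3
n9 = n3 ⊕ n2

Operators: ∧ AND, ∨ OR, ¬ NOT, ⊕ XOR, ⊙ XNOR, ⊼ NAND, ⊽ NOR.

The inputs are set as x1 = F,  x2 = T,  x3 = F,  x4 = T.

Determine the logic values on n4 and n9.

n4 = T, n9 = F

n1 = x2 XNOR x1 = T XNOR F = F
n2 = NOT n1 = NOT F = T
n3 = x4 OR n2 = T OR T = T
n4 = n3 XOR x3 = T XOR F = T
n9 = n3 XOR n2 = T XOR T = F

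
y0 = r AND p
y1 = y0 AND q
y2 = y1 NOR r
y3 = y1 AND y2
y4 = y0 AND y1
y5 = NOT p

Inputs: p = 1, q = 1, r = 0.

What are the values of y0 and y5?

y0 = 0, y5 = 0

y0 = r AND p = 0 AND 1 = 0
y5 = NOT p = NOT 1 = 0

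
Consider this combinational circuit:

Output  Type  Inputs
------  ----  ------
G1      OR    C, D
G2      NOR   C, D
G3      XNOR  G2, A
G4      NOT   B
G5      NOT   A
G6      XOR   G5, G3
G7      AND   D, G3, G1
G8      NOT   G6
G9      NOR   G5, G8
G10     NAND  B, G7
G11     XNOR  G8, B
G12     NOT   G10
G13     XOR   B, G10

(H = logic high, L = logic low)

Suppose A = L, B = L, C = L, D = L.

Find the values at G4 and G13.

G4 = H; G13 = H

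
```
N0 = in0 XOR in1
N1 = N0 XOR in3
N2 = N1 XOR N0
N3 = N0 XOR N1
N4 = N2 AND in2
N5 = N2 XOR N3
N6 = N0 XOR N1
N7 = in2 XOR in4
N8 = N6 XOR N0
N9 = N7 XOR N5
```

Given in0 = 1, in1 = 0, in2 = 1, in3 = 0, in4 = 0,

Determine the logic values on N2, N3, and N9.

N2 = 0, N3 = 0, N9 = 1

N0 = in0 XOR in1 = 1 XOR 0 = 1
N1 = N0 XOR in3 = 1 XOR 0 = 1
N2 = N1 XOR N0 = 1 XOR 1 = 0
N3 = N0 XOR N1 = 1 XOR 1 = 0
N5 = N2 XOR N3 = 0 XOR 0 = 0
N7 = in2 XOR in4 = 1 XOR 0 = 1
N9 = N7 XOR N5 = 1 XOR 0 = 1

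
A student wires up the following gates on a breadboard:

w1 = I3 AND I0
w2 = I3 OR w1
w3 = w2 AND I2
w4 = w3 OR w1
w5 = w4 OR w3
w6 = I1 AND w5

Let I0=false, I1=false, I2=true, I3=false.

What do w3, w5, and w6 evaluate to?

w3 = false; w5 = false; w6 = false

w1 = I3 AND I0 = false AND false = false
w2 = I3 OR w1 = false OR false = false
w3 = w2 AND I2 = false AND true = false
w4 = w3 OR w1 = false OR false = false
w5 = w4 OR w3 = false OR false = false
w6 = I1 AND w5 = false AND false = false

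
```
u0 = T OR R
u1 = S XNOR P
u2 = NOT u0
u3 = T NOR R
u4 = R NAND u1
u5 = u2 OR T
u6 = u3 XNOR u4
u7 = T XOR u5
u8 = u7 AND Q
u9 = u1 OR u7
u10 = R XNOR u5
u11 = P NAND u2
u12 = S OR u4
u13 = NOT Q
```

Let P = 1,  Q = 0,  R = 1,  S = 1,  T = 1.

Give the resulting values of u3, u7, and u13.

u3 = 0  u7 = 0  u13 = 1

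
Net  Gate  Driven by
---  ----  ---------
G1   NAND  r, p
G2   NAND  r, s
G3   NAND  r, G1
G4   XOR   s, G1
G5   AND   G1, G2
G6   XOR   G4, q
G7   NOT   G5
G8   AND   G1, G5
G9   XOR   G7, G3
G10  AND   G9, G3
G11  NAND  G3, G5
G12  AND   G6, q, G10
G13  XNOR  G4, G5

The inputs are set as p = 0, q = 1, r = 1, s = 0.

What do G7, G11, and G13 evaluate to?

G7 = 0, G11 = 1, G13 = 1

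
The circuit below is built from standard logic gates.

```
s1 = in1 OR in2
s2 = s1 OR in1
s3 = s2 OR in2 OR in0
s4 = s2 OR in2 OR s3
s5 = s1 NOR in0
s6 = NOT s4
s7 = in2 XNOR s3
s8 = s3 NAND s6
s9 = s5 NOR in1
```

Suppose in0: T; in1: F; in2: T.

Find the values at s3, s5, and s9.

s3 = T; s5 = F; s9 = T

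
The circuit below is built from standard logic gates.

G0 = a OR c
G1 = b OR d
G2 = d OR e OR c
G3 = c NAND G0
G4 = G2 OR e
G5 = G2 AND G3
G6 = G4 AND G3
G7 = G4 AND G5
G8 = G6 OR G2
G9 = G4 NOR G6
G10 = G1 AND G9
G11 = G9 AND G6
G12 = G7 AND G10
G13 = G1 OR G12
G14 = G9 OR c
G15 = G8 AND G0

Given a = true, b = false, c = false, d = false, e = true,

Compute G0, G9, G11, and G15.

G0 = true  G9 = false  G11 = false  G15 = true

G0 = a OR c = true OR false = true
G2 = d OR e OR c = false OR true OR false = true
G3 = c NAND G0 = false NAND true = true
G4 = G2 OR e = true OR true = true
G6 = G4 AND G3 = true AND true = true
G8 = G6 OR G2 = true OR true = true
G9 = G4 NOR G6 = true NOR true = false
G11 = G9 AND G6 = false AND true = false
G15 = G8 AND G0 = true AND true = true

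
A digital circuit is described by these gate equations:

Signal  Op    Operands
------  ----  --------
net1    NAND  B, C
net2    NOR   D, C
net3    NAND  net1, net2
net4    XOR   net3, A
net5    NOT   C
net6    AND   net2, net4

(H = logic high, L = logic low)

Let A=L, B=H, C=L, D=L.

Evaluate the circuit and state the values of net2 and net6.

net2 = H, net6 = L

net1 = B NAND C = H NAND L = H
net2 = D NOR C = L NOR L = H
net3 = net1 NAND net2 = H NAND H = L
net4 = net3 XOR A = L XOR L = L
net6 = net2 AND net4 = H AND L = L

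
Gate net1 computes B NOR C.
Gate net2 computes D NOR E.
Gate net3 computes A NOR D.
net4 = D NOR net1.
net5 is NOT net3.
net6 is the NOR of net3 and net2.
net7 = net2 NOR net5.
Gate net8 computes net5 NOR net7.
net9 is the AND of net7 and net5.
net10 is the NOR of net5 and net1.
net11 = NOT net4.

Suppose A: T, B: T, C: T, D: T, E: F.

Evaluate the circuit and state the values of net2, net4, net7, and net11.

net1 = B NOR C = T NOR T = F
net2 = D NOR E = T NOR F = F
net3 = A NOR D = T NOR T = F
net4 = D NOR net1 = T NOR F = F
net5 = NOT net3 = NOT F = T
net7 = net2 NOR net5 = F NOR T = F
net11 = NOT net4 = NOT F = T

net2 = F; net4 = F; net7 = F; net11 = T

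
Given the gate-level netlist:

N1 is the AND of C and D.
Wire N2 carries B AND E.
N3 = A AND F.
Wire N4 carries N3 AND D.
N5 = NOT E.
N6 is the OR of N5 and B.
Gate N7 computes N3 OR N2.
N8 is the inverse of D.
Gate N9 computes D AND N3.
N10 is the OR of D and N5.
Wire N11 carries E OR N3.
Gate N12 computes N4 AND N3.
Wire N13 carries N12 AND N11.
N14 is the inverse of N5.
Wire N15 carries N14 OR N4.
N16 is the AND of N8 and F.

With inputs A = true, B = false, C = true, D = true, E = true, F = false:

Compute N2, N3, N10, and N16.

N2 = false  N3 = false  N10 = true  N16 = false

N2 = B AND E = false AND true = false
N3 = A AND F = true AND false = false
N5 = NOT E = NOT true = false
N8 = NOT D = NOT true = false
N10 = D OR N5 = true OR false = true
N16 = N8 AND F = false AND false = false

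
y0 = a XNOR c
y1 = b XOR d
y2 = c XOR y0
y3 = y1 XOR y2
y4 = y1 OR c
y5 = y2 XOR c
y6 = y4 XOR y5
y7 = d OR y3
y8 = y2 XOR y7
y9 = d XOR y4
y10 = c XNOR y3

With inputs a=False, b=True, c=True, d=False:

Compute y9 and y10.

y9 = True, y10 = False

y0 = a XNOR c = False XNOR True = False
y1 = b XOR d = True XOR False = True
y2 = c XOR y0 = True XOR False = True
y3 = y1 XOR y2 = True XOR True = False
y4 = y1 OR c = True OR True = True
y9 = d XOR y4 = False XOR True = True
y10 = c XNOR y3 = True XNOR False = False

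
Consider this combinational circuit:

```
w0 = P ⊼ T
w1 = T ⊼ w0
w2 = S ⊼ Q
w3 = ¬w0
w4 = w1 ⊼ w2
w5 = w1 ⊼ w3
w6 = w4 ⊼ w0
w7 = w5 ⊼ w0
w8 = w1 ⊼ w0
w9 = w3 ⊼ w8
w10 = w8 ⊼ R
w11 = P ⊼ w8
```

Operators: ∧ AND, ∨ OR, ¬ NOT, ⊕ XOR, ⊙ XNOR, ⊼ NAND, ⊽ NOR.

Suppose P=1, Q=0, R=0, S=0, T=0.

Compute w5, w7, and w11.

w5 = 1  w7 = 0  w11 = 1

w0 = P NAND T = 1 NAND 0 = 1
w1 = T NAND w0 = 0 NAND 1 = 1
w3 = NOT w0 = NOT 1 = 0
w5 = w1 NAND w3 = 1 NAND 0 = 1
w7 = w5 NAND w0 = 1 NAND 1 = 0
w8 = w1 NAND w0 = 1 NAND 1 = 0
w11 = P NAND w8 = 1 NAND 0 = 1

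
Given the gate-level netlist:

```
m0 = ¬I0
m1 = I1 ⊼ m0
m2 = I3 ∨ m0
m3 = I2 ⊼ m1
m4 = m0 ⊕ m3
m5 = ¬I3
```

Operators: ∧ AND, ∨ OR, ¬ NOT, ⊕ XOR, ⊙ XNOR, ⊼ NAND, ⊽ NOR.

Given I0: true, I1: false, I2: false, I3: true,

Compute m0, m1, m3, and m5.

m0 = false, m1 = true, m3 = true, m5 = false

m0 = NOT I0 = NOT true = false
m1 = I1 NAND m0 = false NAND false = true
m3 = I2 NAND m1 = false NAND true = true
m5 = NOT I3 = NOT true = false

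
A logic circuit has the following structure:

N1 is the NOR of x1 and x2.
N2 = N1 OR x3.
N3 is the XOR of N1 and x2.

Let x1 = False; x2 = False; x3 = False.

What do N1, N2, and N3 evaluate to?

N1 = True; N2 = True; N3 = True

N1 = x1 NOR x2 = False NOR False = True
N2 = N1 OR x3 = True OR False = True
N3 = N1 XOR x2 = True XOR False = True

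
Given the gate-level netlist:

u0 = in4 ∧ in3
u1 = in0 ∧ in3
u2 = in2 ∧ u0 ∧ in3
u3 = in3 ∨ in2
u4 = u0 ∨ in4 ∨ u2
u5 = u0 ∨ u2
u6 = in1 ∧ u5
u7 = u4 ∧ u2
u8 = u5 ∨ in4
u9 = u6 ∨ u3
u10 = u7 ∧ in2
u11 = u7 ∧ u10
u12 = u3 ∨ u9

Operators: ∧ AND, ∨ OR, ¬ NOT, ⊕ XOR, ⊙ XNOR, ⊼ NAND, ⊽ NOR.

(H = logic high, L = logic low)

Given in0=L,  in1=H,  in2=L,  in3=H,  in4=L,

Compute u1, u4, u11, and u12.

u1 = L; u4 = L; u11 = L; u12 = H

u0 = in4 AND in3 = L AND H = L
u1 = in0 AND in3 = L AND H = L
u2 = in2 AND u0 AND in3 = L AND L AND H = L
u3 = in3 OR in2 = H OR L = H
u4 = u0 OR in4 OR u2 = L OR L OR L = L
u5 = u0 OR u2 = L OR L = L
u6 = in1 AND u5 = H AND L = L
u7 = u4 AND u2 = L AND L = L
u9 = u6 OR u3 = L OR H = H
u10 = u7 AND in2 = L AND L = L
u11 = u7 AND u10 = L AND L = L
u12 = u3 OR u9 = H OR H = H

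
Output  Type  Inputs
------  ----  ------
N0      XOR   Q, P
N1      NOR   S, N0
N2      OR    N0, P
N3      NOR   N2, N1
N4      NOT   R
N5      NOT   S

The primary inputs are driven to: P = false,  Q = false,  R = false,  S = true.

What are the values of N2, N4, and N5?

N0 = Q XOR P = false XOR false = false
N2 = N0 OR P = false OR false = false
N4 = NOT R = NOT false = true
N5 = NOT S = NOT true = false

N2 = false  N4 = true  N5 = false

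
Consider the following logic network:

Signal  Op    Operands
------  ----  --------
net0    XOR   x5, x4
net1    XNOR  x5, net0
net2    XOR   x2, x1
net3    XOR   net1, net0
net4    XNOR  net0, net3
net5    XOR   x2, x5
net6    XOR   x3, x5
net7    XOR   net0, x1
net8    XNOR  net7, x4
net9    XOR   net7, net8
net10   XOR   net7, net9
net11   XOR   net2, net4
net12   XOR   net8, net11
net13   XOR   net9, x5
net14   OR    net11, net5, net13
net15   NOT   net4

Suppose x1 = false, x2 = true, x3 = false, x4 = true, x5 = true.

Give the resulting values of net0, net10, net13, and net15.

net0 = false, net10 = false, net13 = true, net15 = false

net0 = x5 XOR x4 = true XOR true = false
net1 = x5 XNOR net0 = true XNOR false = false
net3 = net1 XOR net0 = false XOR false = false
net4 = net0 XNOR net3 = false XNOR false = true
net7 = net0 XOR x1 = false XOR false = false
net8 = net7 XNOR x4 = false XNOR true = false
net9 = net7 XOR net8 = false XOR false = false
net10 = net7 XOR net9 = false XOR false = false
net13 = net9 XOR x5 = false XOR true = true
net15 = NOT net4 = NOT true = false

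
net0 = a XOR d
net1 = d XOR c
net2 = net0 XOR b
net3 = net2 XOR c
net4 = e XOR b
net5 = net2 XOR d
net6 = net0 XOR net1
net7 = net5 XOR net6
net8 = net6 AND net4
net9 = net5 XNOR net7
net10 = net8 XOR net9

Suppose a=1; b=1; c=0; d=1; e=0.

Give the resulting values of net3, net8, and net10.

net0 = a XOR d = 1 XOR 1 = 0
net1 = d XOR c = 1 XOR 0 = 1
net2 = net0 XOR b = 0 XOR 1 = 1
net3 = net2 XOR c = 1 XOR 0 = 1
net4 = e XOR b = 0 XOR 1 = 1
net5 = net2 XOR d = 1 XOR 1 = 0
net6 = net0 XOR net1 = 0 XOR 1 = 1
net7 = net5 XOR net6 = 0 XOR 1 = 1
net8 = net6 AND net4 = 1 AND 1 = 1
net9 = net5 XNOR net7 = 0 XNOR 1 = 0
net10 = net8 XOR net9 = 1 XOR 0 = 1

net3 = 1; net8 = 1; net10 = 1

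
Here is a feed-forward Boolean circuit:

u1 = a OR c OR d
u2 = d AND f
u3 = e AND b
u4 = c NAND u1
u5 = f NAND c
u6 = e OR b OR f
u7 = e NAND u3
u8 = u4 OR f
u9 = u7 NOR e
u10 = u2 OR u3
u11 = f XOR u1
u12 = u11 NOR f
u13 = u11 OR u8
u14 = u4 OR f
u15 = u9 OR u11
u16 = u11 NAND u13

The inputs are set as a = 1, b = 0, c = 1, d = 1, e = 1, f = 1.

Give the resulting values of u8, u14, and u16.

u8 = 1, u14 = 1, u16 = 1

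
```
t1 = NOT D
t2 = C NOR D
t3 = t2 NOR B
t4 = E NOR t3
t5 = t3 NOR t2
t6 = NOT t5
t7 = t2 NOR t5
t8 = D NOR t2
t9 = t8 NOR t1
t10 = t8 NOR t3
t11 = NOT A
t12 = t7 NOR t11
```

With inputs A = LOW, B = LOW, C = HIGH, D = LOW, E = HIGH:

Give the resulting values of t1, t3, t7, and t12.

t1 = HIGH  t3 = HIGH  t7 = HIGH  t12 = LOW

t1 = NOT D = NOT LOW = HIGH
t2 = C NOR D = HIGH NOR LOW = LOW
t3 = t2 NOR B = LOW NOR LOW = HIGH
t5 = t3 NOR t2 = HIGH NOR LOW = LOW
t7 = t2 NOR t5 = LOW NOR LOW = HIGH
t11 = NOT A = NOT LOW = HIGH
t12 = t7 NOR t11 = HIGH NOR HIGH = LOW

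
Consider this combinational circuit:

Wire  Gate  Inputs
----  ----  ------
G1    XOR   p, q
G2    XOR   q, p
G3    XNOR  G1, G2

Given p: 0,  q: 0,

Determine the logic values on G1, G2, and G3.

G1 = 0; G2 = 0; G3 = 1

G1 = p XOR q = 0 XOR 0 = 0
G2 = q XOR p = 0 XOR 0 = 0
G3 = G1 XNOR G2 = 0 XNOR 0 = 1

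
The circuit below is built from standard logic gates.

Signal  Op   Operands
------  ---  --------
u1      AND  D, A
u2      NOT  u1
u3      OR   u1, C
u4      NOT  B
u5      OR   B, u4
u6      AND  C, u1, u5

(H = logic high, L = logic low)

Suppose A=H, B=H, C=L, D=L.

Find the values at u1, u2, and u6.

u1 = L, u2 = H, u6 = L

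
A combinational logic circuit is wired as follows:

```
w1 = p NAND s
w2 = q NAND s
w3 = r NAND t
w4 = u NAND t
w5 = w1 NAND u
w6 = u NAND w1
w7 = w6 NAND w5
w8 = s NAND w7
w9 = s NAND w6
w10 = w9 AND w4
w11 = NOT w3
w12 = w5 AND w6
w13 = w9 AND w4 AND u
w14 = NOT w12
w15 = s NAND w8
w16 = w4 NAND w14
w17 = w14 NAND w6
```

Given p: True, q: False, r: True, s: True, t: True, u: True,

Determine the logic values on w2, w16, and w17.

w2 = True, w16 = True, w17 = True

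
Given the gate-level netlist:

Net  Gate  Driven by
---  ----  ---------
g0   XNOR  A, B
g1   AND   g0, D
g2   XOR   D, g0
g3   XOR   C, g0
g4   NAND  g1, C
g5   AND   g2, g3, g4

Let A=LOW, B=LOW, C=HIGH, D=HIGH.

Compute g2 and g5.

g2 = LOW; g5 = LOW

g0 = A XNOR B = LOW XNOR LOW = HIGH
g1 = g0 AND D = HIGH AND HIGH = HIGH
g2 = D XOR g0 = HIGH XOR HIGH = LOW
g3 = C XOR g0 = HIGH XOR HIGH = LOW
g4 = g1 NAND C = HIGH NAND HIGH = LOW
g5 = g2 AND g3 AND g4 = LOW AND LOW AND LOW = LOW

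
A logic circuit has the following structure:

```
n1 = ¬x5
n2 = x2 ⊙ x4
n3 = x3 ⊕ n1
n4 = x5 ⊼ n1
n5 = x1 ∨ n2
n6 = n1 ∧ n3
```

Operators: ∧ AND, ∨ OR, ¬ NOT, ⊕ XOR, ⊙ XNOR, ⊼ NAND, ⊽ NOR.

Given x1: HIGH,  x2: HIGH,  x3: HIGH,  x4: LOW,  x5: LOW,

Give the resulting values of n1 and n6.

n1 = NOT x5 = NOT LOW = HIGH
n3 = x3 XOR n1 = HIGH XOR HIGH = LOW
n6 = n1 AND n3 = HIGH AND LOW = LOW

n1 = HIGH; n6 = LOW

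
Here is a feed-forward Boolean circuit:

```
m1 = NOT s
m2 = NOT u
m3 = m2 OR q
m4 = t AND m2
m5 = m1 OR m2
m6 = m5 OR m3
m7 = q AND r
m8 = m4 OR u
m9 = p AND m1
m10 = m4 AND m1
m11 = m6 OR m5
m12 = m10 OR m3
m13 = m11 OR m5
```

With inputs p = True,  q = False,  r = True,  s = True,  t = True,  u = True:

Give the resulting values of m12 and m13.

m12 = False, m13 = False

m1 = NOT s = NOT True = False
m2 = NOT u = NOT True = False
m3 = m2 OR q = False OR False = False
m4 = t AND m2 = True AND False = False
m5 = m1 OR m2 = False OR False = False
m6 = m5 OR m3 = False OR False = False
m10 = m4 AND m1 = False AND False = False
m11 = m6 OR m5 = False OR False = False
m12 = m10 OR m3 = False OR False = False
m13 = m11 OR m5 = False OR False = False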